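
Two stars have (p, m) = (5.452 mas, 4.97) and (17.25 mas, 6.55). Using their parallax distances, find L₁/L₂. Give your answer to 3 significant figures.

d₁ = 1/p₁ = 1/0.005452″ = 183.42 pc; d₂ = 1/p₂ = 1/0.01725″ = 57.971 pc.
M₁ = m₁ − 5 log₁₀ d₁ + 5 = 4.97 − 11.3172 + 5 = -1.3472.
M₂ = 6.55 − 8.8161 + 5 = 2.7339.
L₁/L₂ = 10^(0.4(M₂ − M₁)) = 10^(0.4 × 4.0811) = 10^1.63244 = 42.898.

L₁/L₂ = 42.9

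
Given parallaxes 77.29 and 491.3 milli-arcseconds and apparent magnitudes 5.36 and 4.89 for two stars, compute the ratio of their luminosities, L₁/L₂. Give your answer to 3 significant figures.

L₁/L₂ = 26.2

d₁ = 1/p₁ = 1/0.07729″ = 12.938 pc; d₂ = 1/p₂ = 1/0.4913″ = 2.0354 pc.
M₁ = m₁ − 5 log₁₀ d₁ + 5 = 5.36 − 5.5593 + 5 = 4.8007.
M₂ = 4.89 − 1.5432 + 5 = 8.3468.
L₁/L₂ = 10^(0.4(M₂ − M₁)) = 10^(0.4 × 3.5461) = 10^1.41844 = 26.208.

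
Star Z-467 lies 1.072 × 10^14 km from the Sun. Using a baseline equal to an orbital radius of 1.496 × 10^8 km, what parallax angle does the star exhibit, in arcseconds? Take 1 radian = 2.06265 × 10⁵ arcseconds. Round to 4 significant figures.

0.2878 arcsec

θ ≈ B/d = (1.496 × 10^8) / (1.072 × 10^14) = 1.3955 × 10^-6 rad.
In arcseconds: 1.3955 × 10^-6 × 206265 = 0.28784″.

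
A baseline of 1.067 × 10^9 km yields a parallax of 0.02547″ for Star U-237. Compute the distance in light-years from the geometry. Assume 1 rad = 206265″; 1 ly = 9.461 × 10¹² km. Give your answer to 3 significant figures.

θ = 0.02547″ = 0.02547/206265 = 1.2348 × 10^-7 rad.
d = B/θ = (1.067 × 10^9) / (1.2348 × 10^-7) = 8.6411 × 10^15 km = (8.6411 × 10^15) / (9.461 × 10^12) ly = 913.34 ly.

913 ly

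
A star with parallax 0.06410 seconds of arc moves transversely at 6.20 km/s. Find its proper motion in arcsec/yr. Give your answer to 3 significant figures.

d = 1/p = 1/0.06410″ = 15.601 pc.
μ = v_t / (4.74 d) = 6.20 / (4.74 × 15.601) = 6.20 / 73.949 = 0.083842 ″/yr.

0.0838 arcsec/yr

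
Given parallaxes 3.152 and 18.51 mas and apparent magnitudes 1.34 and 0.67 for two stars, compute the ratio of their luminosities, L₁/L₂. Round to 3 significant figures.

d₁ = 1/p₁ = 1/0.003152″ = 317.26 pc; d₂ = 1/p₂ = 1/0.01851″ = 54.025 pc.
M₁ = m₁ − 5 log₁₀ d₁ + 5 = 1.34 − 12.5071 + 5 = -6.1671.
M₂ = 0.67 − 8.6630 + 5 = -2.9930.
L₁/L₂ = 10^(0.4(M₂ − M₁)) = 10^(0.4 × 3.1741) = 10^1.26964 = 18.605.

L₁/L₂ = 18.6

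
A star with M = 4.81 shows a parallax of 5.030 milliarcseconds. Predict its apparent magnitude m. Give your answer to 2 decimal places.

d = 1/p = 1/0.005030″ = 198.81 pc.
m − M = 5 log₁₀ d − 5 = 5 log₁₀(198.81) − 5 = 11.4922 − 5 = 6.4922.
m = M + (m − M) = 4.81 + 6.4922 = 11.30.

m = 11.30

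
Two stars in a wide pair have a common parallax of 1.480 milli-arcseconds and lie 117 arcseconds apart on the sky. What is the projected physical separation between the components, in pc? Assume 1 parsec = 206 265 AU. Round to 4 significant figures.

0.3833 pc

d = 1/p = 1/0.001480″ = 675.68 pc.
At distance d (pc), an angle of θ arcsec spans θ·d AU: s = 117 × 675.68 = 79055 AU.
= 79055 / 206265 = 0.38327 pc.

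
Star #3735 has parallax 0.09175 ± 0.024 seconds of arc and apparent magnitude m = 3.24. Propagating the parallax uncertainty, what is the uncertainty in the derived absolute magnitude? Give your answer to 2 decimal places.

σ_M = 0.57 mag

M = m − 5 log₁₀ d + 5 = m + 5 log₁₀ p + 5, so ∂M/∂p = 5/(p ln 10).
σ_M = (5/ln 10) · (σ_p/p) = 2.1715 × 0.024/0.09175 = 2.1715 × 0.26158 = 0.56802.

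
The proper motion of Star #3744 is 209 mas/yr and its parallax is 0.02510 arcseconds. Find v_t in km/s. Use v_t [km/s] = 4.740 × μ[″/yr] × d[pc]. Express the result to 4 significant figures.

d = 1/p = 1/0.02510″ = 39.841 pc.
μ = 209 mas/yr = 0.209 ″/yr.
v_t = 4.74 × μ × d = 4.74 × 0.209 × 39.841 = 39.469 km/s.

39.47 km/s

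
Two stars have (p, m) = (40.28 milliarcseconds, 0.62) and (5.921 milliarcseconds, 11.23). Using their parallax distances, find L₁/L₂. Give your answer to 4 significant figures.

d₁ = 1/p₁ = 1/0.04028″ = 24.826 pc; d₂ = 1/p₂ = 1/0.005921″ = 168.89 pc.
M₁ = m₁ − 5 log₁₀ d₁ + 5 = 0.62 − 6.9745 + 5 = -1.3545.
M₂ = 11.23 − 11.1380 + 5 = 5.0920.
L₁/L₂ = 10^(0.4(M₂ − M₁)) = 10^(0.4 × 6.4465) = 10^2.57860 = 378.97.

L₁/L₂ = 379.0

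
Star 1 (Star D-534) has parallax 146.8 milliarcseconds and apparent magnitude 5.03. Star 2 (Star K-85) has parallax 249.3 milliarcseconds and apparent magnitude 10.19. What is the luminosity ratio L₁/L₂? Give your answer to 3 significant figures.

d₁ = 1/p₁ = 1/0.1468″ = 6.812 pc; d₂ = 1/p₂ = 1/0.2493″ = 4.0112 pc.
M₁ = m₁ − 5 log₁₀ d₁ + 5 = 5.03 − 4.1664 + 5 = 5.8636.
M₂ = 10.19 − 3.0164 + 5 = 12.1736.
L₁/L₂ = 10^(0.4(M₂ − M₁)) = 10^(0.4 × 6.3100) = 10^2.52400 = 334.2.

L₁/L₂ = 334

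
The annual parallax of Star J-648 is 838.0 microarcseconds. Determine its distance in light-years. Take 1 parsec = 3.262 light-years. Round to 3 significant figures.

3890 light years

p = 838.0 microarcseconds = 0.0008380 arcsec.
d = 1/p = 1/0.0008380 = 1193.3 pc.
In light-years: 1193.3 × 3.262 = 3892.5 ly.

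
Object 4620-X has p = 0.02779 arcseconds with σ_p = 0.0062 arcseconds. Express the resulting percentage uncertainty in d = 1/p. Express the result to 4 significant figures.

22.31%

For d = 1/p, |σ_d/d| = |σ_p/p|.
σ_p/p = 0.0062 / 0.02779 = 0.2231 = 22.31%.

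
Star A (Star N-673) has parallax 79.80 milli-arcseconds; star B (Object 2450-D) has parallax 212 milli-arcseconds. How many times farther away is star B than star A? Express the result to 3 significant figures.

Since d = 1/p, d_B/d_A = p_A/p_B.
= 79.80 / 212 = 0.37642.

0.376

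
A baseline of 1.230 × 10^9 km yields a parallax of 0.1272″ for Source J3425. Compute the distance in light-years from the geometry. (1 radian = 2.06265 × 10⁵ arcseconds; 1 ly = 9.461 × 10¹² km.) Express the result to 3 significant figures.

θ = 0.1272″ = 0.1272/206265 = 6.1668 × 10^-7 rad.
d = B/θ = (1.230 × 10^9) / (6.1668 × 10^-7) = 1.9946 × 10^15 km = (1.9946 × 10^15) / (9.461 × 10^12) ly = 210.82 ly.

211 ly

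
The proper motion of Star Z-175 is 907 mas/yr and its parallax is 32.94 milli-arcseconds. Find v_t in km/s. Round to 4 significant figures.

d = 1/p = 1/0.03294″ = 30.358 pc.
μ = 907 mas/yr = 0.907 ″/yr.
v_t = 4.74 × μ × d = 4.74 × 0.907 × 30.358 = 130.51 km/s.

130.5 km/s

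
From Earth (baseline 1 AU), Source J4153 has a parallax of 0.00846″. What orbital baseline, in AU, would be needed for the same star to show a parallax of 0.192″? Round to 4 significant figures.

22.70 AU

Parallax scales linearly with baseline: p ∝ B, so B = p_target / p_Earth × 1 AU.
B = 0.192 / 0.00846 = 22.695 AU.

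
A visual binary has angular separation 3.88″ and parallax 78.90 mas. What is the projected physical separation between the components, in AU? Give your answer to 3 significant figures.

49.2 AU

d = 1/p = 1/0.07890″ = 12.674 pc.
At distance d (pc), an angle of θ arcsec spans θ·d AU: s = 3.88 × 12.674 = 49.175 AU.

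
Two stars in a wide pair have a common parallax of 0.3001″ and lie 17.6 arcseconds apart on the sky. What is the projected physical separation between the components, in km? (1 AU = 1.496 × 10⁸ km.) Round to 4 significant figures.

d = 1/p = 1/0.3001″ = 3.3322 pc.
At distance d (pc), an angle of θ arcsec spans θ·d AU: s = 17.6 × 3.3322 = 58.647 AU.
= 58.647 × 1.496 × 10⁸ km = 8.7736 × 10^9 km.

8.774 × 10^9 km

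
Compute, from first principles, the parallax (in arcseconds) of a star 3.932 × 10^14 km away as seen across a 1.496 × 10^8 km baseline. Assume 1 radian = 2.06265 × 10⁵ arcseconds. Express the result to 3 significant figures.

0.0785 arcsec

θ ≈ B/d = (1.496 × 10^8) / (3.932 × 10^14) = 3.8047 × 10^-7 rad.
In arcseconds: 3.8047 × 10^-7 × 206265 = 0.078478″.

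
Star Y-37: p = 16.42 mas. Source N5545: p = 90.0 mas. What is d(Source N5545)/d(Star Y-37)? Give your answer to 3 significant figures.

Since d = 1/p, d_B/d_A = p_A/p_B.
= 16.42 / 90.0 = 0.18244.

0.182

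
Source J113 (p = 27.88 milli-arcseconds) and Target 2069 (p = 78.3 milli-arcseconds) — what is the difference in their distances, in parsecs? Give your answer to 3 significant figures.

d_A = 1/0.02788″ = 35.868 pc; d_B = 1/0.07830″ = 12.771 pc.
|d_B − d_A| = |12.771 − 35.868| = 23.097 pc.

23.1 pc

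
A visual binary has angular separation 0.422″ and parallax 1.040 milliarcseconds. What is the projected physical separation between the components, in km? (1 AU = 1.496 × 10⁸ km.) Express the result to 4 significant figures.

d = 1/p = 1/0.001040″ = 961.54 pc.
At distance d (pc), an angle of θ arcsec spans θ·d AU: s = 0.422 × 961.54 = 405.77 AU.
= 405.77 × 1.496 × 10⁸ km = 6.0703 × 10^10 km.

6.070 × 10^10 km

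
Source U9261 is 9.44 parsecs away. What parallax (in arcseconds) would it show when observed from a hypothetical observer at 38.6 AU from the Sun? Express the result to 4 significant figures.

p (arcsec) = B (AU) / d (pc).
p = 38.6 / 9.44 = 4.089 arcsec.

4.089 arcsec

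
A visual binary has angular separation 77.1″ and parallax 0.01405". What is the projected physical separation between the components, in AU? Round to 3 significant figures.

d = 1/p = 1/0.01405″ = 71.174 pc.
At distance d (pc), an angle of θ arcsec spans θ·d AU: s = 77.1 × 71.174 = 5487.5 AU.

5490 AU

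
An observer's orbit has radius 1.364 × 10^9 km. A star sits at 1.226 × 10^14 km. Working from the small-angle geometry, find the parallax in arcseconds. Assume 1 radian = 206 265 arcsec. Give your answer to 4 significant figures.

2.295 arcsec

θ ≈ B/d = (1.364 × 10^9) / (1.226 × 10^14) = 1.1126 × 10^-5 rad.
In arcseconds: 1.1126 × 10^-5 × 206265 = 2.2949″.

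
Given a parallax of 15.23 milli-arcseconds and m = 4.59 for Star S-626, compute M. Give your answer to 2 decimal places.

d = 1/p = 1/0.01523″ = 65.66 pc.
m − M = 5 log₁₀(65.66) − 5 = 9.0865 − 5 = 4.0865.
M = m − (m − M) = 4.59 − 4.0865 = 0.50.

M = 0.50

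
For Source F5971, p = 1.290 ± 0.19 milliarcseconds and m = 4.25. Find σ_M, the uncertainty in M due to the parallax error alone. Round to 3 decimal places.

σ_M = 0.320 mag

M = m − 5 log₁₀ d + 5 = m + 5 log₁₀ p + 5, so ∂M/∂p = 5/(p ln 10).
σ_M = (5/ln 10) · (σ_p/p) = 2.1715 × 0.19/1.290 = 2.1715 × 0.14729 = 0.31984.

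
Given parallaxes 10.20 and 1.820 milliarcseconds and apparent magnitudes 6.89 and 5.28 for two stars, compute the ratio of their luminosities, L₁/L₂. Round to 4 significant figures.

L₁/L₂ = 0.007227

d₁ = 1/p₁ = 1/0.01020″ = 98.039 pc; d₂ = 1/p₂ = 1/0.001820″ = 549.45 pc.
M₁ = m₁ − 5 log₁₀ d₁ + 5 = 6.89 − 9.9570 + 5 = 1.9330.
M₂ = 5.28 − 13.6996 + 5 = -3.4196.
L₁/L₂ = 10^(0.4(M₂ − M₁)) = 10^(0.4 × (-5.3526)) = 10^(-2.14104) = 0.007227.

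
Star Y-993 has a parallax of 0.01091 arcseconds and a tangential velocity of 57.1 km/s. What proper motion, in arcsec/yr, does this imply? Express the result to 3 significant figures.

0.131 arcsec/yr

d = 1/p = 1/0.01091″ = 91.659 pc.
μ = v_t / (4.74 d) = 57.1 / (4.74 × 91.659) = 57.1 / 434.46 = 0.13143 ″/yr.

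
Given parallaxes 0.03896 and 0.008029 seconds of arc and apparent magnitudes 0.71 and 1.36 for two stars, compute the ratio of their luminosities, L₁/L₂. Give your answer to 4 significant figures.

d₁ = 1/p₁ = 1/0.03896″ = 25.667 pc; d₂ = 1/p₂ = 1/0.008029″ = 124.55 pc.
M₁ = m₁ − 5 log₁₀ d₁ + 5 = 0.71 − 7.0469 + 5 = -1.3369.
M₂ = 1.36 − 10.4767 + 5 = -4.1167.
L₁/L₂ = 10^(0.4(M₂ − M₁)) = 10^(0.4 × (-2.7798)) = 10^(-1.11192) = 0.077282.

L₁/L₂ = 0.07728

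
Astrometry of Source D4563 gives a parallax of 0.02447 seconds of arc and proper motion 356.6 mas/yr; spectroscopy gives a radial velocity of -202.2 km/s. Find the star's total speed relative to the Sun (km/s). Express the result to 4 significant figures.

d = 1/p = 1/0.02447″ = 40.866 pc.
μ = 356.6 mas/yr = 0.3566 ″/yr.
v_t = 4.740 μ d = 4.740 × 0.3566 × 40.866 = 69.075 km/s.
v = √(v_r² + v_t²) = √((-202.2)² + 69.075²) = √45656.2 = 213.67 km/s.

213.7 km/s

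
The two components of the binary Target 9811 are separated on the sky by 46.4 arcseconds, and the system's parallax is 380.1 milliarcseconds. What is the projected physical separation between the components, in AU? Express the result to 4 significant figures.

122.1 AU

d = 1/p = 1/0.3801″ = 2.6309 pc.
At distance d (pc), an angle of θ arcsec spans θ·d AU: s = 46.4 × 2.6309 = 122.07 AU.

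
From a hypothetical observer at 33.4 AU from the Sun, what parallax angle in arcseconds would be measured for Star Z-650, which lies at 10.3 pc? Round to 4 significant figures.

p (arcsec) = B (AU) / d (pc).
p = 33.4 / 10.3 = 3.2427 arcsec.

3.243 arcsec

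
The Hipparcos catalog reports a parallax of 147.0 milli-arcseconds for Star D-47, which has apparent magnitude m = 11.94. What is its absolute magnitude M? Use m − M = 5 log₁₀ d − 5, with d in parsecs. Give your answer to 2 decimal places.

M = 12.78

d = 1/p = 1/0.1470″ = 6.8027 pc.
m − M = 5 log₁₀(6.8027) − 5 = 4.1634 − 5 = -0.8366.
M = m − (m − M) = 11.94 − (-0.8366) = 12.78.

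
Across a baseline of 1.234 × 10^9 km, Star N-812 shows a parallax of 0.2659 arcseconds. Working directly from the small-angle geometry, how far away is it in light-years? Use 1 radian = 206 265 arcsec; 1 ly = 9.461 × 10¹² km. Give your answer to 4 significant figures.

101.2 ly

θ = 0.2659″ = 0.2659/206265 = 1.2891 × 10^-6 rad.
d = B/θ = (1.234 × 10^9) / (1.2891 × 10^-6) = 9.5726 × 10^14 km = (9.5726 × 10^14) / (9.461 × 10^12) ly = 101.18 ly.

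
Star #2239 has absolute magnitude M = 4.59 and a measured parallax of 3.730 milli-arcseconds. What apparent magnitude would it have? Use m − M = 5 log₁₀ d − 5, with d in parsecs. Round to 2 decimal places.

d = 1/p = 1/0.003730″ = 268.1 pc.
m − M = 5 log₁₀ d − 5 = 5 log₁₀(268.1) − 5 = 12.1415 − 5 = 7.1415.
m = M + (m − M) = 4.59 + 7.1415 = 11.73.

m = 11.73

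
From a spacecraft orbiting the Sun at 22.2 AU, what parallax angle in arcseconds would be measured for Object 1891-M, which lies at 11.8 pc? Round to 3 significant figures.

p (arcsec) = B (AU) / d (pc).
p = 22.2 / 11.8 = 1.8814 arcsec.

1.88 arcsec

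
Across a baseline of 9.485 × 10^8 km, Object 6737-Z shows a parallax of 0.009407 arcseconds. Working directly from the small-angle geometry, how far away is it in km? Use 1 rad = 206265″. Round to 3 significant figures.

θ = 0.009407″ = 0.009407/206265 = 4.5606 × 10^-8 rad.
d = B/θ = (9.485 × 10^8) / (4.5606 × 10^-8) = 2.0798 × 10^16 km.

2.08 × 10^16 km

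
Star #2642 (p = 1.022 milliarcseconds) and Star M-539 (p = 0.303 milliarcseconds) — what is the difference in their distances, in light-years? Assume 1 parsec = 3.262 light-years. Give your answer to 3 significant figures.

7570 ly

d_A = 1/0.001022″ = 978.47 pc; d_B = 1/0.0003030″ = 3300.3 pc.
|d_B − d_A| = |3300.3 − 978.47| = 2321.8 pc = 2321.8 × 3.262 ly = 7573.7 ly.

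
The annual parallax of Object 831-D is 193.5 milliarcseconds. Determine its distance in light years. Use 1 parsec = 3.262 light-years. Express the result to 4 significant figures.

p = 193.5 milliarcseconds = 0.1935 arcsec.
d = 1/p = 1/0.1935 = 5.168 pc.
In light-years: 5.168 × 3.262 = 16.858 ly.

16.86 light years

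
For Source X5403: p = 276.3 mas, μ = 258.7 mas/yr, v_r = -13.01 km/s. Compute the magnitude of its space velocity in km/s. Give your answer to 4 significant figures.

d = 1/p = 1/0.2763″ = 3.6193 pc.
μ = 258.7 mas/yr = 0.2587 ″/yr.
v_t = 4.740 μ d = 4.740 × 0.2587 × 3.6193 = 4.4381 km/s.
v = √(v_r² + v_t²) = √((-13.01)² + 4.4381²) = √188.957 = 13.746 km/s.

13.75 km/s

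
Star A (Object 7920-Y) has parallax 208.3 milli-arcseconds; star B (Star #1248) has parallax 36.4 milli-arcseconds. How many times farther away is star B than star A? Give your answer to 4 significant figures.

5.723

Since d = 1/p, d_B/d_A = p_A/p_B.
= 208.3 / 36.4 = 5.7225.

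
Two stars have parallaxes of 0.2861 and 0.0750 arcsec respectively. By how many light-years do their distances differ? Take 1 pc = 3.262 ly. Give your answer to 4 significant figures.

d_A = 1/0.2861″ = 3.4953 pc; d_B = 1/0.07500″ = 13.333 pc.
|d_B − d_A| = |13.333 − 3.4953| = 9.8377 pc = 9.8377 × 3.262 ly = 32.091 ly.

32.09 ly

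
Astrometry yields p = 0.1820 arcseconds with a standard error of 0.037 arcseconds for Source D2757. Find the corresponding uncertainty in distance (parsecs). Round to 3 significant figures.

d = 1/p, so σ_d = σ_p / p².
σ_d = 0.0370 / (0.1820)² = 0.0370 / 0.033124 = 1.117 pc.

1.12 pc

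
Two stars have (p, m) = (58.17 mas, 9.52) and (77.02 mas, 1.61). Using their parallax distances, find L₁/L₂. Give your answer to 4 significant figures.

L₁/L₂ = 0.001202

d₁ = 1/p₁ = 1/0.05817″ = 17.191 pc; d₂ = 1/p₂ = 1/0.07702″ = 12.984 pc.
M₁ = m₁ − 5 log₁₀ d₁ + 5 = 9.52 − 6.1765 + 5 = 8.3435.
M₂ = 1.61 − 5.5670 + 5 = 1.0430.
L₁/L₂ = 10^(0.4(M₂ − M₁)) = 10^(0.4 × (-7.3005)) = 10^(-2.92020) = 0.0012017.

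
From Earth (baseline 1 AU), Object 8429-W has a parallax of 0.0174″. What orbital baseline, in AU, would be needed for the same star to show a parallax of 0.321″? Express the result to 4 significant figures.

Parallax scales linearly with baseline: p ∝ B, so B = p_target / p_Earth × 1 AU.
B = 0.321 / 0.0174 = 18.448 AU.

18.45 AU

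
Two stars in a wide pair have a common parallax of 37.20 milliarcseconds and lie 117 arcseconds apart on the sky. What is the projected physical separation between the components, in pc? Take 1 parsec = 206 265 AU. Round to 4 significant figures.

d = 1/p = 1/0.03720″ = 26.882 pc.
At distance d (pc), an angle of θ arcsec spans θ·d AU: s = 117 × 26.882 = 3145.2 AU.
= 3145.2 / 206265 = 0.015248 pc.

0.01525 pc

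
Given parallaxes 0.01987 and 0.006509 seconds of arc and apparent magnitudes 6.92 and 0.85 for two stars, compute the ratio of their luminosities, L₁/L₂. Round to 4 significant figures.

d₁ = 1/p₁ = 1/0.01987″ = 50.327 pc; d₂ = 1/p₂ = 1/0.006509″ = 153.63 pc.
M₁ = m₁ − 5 log₁₀ d₁ + 5 = 6.92 − 8.5090 + 5 = 3.4110.
M₂ = 0.85 − 10.9324 + 5 = -5.0824.
L₁/L₂ = 10^(0.4(M₂ − M₁)) = 10^(0.4 × (-8.4934)) = 10^(-3.39736) = 0.00040053.

L₁/L₂ = 0.0004005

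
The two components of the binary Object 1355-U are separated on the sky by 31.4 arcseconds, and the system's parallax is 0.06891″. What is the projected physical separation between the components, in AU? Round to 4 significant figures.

455.7 AU

d = 1/p = 1/0.06891″ = 14.512 pc.
At distance d (pc), an angle of θ arcsec spans θ·d AU: s = 31.4 × 14.512 = 455.68 AU.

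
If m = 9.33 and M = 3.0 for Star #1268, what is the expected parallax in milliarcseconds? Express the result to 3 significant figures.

m − M = 9.33 − 3.0 = 6.33.
d = 10^((m−M)/5 + 1) = 10^2.266 = 184.5 pc.
p = 1/d = 1/184.5 = 0.0054201 arcsec = 5.4201 mas.

5.42 mas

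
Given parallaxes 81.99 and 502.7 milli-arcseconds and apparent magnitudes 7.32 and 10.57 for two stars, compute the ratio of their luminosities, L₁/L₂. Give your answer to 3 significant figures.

L₁/L₂ = 750

d₁ = 1/p₁ = 1/0.08199″ = 12.197 pc; d₂ = 1/p₂ = 1/0.5027″ = 1.9893 pc.
M₁ = m₁ − 5 log₁₀ d₁ + 5 = 7.32 − 5.4313 + 5 = 6.8887.
M₂ = 10.57 − 1.4935 + 5 = 14.0765.
L₁/L₂ = 10^(0.4(M₂ − M₁)) = 10^(0.4 × 7.1878) = 10^2.87512 = 750.1.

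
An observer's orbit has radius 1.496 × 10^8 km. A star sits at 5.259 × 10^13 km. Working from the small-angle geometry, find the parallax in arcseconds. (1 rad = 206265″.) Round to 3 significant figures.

0.587 arcsec

θ ≈ B/d = (1.496 × 10^8) / (5.259 × 10^13) = 2.8446 × 10^-6 rad.
In arcseconds: 2.8446 × 10^-6 × 206265 = 0.58674″.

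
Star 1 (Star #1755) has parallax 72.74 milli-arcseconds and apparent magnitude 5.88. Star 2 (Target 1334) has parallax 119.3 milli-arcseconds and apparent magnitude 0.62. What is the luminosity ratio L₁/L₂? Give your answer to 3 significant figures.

d₁ = 1/p₁ = 1/0.07274″ = 13.748 pc; d₂ = 1/p₂ = 1/0.1193″ = 8.3822 pc.
M₁ = m₁ − 5 log₁₀ d₁ + 5 = 5.88 − 5.6912 + 5 = 5.1888.
M₂ = 0.62 − 4.6168 + 5 = 1.0032.
L₁/L₂ = 10^(0.4(M₂ − M₁)) = 10^(0.4 × (-4.1856)) = 10^(-1.67424) = 0.021172.

L₁/L₂ = 0.0212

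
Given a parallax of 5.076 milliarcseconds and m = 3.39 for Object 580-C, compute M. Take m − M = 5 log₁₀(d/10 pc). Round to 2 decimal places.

d = 1/p = 1/0.005076″ = 197.01 pc.
m − M = 5 log₁₀(197.01) − 5 = 11.4724 − 5 = 6.4724.
M = m − (m − M) = 3.39 − 6.4724 = -3.08.

M = -3.08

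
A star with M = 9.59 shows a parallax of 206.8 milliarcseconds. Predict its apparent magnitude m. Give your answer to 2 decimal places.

m = 8.01

d = 1/p = 1/0.2068″ = 4.8356 pc.
m − M = 5 log₁₀ d − 5 = 5 log₁₀(4.8356) − 5 = 3.4223 − 5 = -1.5777.
m = M + (m − M) = 9.59 + (-1.5777) = 8.01.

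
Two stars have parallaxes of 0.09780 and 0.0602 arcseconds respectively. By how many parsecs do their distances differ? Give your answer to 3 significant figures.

6.39 pc

d_A = 1/0.09780″ = 10.225 pc; d_B = 1/0.06020″ = 16.611 pc.
|d_B − d_A| = |16.611 − 10.225| = 6.386 pc.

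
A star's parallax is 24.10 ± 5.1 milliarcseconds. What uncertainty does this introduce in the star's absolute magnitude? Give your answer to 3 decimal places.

M = m − 5 log₁₀ d + 5 = m + 5 log₁₀ p + 5, so ∂M/∂p = 5/(p ln 10).
σ_M = (5/ln 10) · (σ_p/p) = 2.1715 × 5.1/24.10 = 2.1715 × 0.21162 = 0.45953.

σ_M = 0.460 mag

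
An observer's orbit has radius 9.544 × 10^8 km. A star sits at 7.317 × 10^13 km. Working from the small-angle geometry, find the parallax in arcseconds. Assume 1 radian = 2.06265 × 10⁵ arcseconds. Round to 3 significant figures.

θ ≈ B/d = (9.544 × 10^8) / (7.317 × 10^13) = 1.3044 × 10^-5 rad.
In arcseconds: 1.3044 × 10^-5 × 206265 = 2.6905″.

2.69 arcsec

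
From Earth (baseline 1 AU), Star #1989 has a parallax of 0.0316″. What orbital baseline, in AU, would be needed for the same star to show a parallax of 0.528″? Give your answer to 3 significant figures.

16.7 AU

Parallax scales linearly with baseline: p ∝ B, so B = p_target / p_Earth × 1 AU.
B = 0.528 / 0.0316 = 16.709 AU.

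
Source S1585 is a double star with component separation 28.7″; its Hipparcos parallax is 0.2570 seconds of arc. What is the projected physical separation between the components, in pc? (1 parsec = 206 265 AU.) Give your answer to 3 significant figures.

0.000541 pc

d = 1/p = 1/0.2570″ = 3.8911 pc.
At distance d (pc), an angle of θ arcsec spans θ·d AU: s = 28.7 × 3.8911 = 111.67 AU.
= 111.67 / 206265 = 0.00054139 pc.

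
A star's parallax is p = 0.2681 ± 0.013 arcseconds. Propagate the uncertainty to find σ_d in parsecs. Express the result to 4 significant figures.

0.1809 pc

d = 1/p, so σ_d = σ_p / p².
σ_d = 0.0130 / (0.2681)² = 0.0130 / 0.071878 = 0.18086 pc.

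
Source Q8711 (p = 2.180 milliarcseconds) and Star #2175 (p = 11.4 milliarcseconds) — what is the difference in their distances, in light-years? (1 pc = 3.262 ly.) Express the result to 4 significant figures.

d_A = 1/0.002180″ = 458.72 pc; d_B = 1/0.01140″ = 87.719 pc.
|d_B − d_A| = |87.719 − 458.72| = 371 pc = 371 × 3.262 ly = 1210.2 ly.

1210 ly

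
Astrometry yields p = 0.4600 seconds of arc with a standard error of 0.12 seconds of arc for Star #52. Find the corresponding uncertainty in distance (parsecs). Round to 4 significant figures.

0.5671 pc

d = 1/p, so σ_d = σ_p / p².
σ_d = 0.120 / (0.4600)² = 0.120 / 0.2116 = 0.56711 pc.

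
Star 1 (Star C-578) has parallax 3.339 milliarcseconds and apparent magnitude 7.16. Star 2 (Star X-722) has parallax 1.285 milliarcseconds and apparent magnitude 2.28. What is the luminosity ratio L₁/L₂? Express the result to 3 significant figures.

L₁/L₂ = 0.00165

d₁ = 1/p₁ = 1/0.003339″ = 299.49 pc; d₂ = 1/p₂ = 1/0.001285″ = 778.21 pc.
M₁ = m₁ − 5 log₁₀ d₁ + 5 = 7.16 − 12.3819 + 5 = -0.2219.
M₂ = 2.28 − 14.4555 + 5 = -7.1755.
L₁/L₂ = 10^(0.4(M₂ − M₁)) = 10^(0.4 × (-6.9536)) = 10^(-2.78144) = 0.0016541.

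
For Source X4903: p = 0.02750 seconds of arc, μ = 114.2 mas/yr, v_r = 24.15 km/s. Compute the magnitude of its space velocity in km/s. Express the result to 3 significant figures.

d = 1/p = 1/0.02750″ = 36.364 pc.
μ = 114.2 mas/yr = 0.1142 ″/yr.
v_t = 4.740 μ d = 4.740 × 0.1142 × 36.364 = 19.684 km/s.
v = √(v_r² + v_t²) = √(24.15² + 19.684²) = √970.682 = 31.156 km/s.

31.2 km/s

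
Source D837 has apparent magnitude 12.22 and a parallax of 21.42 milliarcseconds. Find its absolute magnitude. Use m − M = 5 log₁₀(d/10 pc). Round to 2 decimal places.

d = 1/p = 1/0.02142″ = 46.685 pc.
m − M = 5 log₁₀(46.685) − 5 = 8.3459 − 5 = 3.3459.
M = m − (m − M) = 12.22 − 3.3459 = 8.87.

M = 8.87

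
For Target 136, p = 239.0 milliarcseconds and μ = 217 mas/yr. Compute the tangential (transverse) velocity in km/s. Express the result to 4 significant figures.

d = 1/p = 1/0.2390″ = 4.1841 pc.
μ = 217 mas/yr = 0.217 ″/yr.
v_t = 4.74 × μ × d = 4.74 × 0.217 × 4.1841 = 4.3037 km/s.

4.304 km/s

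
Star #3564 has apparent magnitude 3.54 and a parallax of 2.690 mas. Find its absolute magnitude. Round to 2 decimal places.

d = 1/p = 1/0.002690″ = 371.75 pc.
m − M = 5 log₁₀(371.75) − 5 = 12.8513 − 5 = 7.8513.
M = m − (m − M) = 3.54 − 7.8513 = -4.31.

M = -4.31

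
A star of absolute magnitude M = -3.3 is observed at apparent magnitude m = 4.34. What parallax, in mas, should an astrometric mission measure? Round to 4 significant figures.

2.965 mas

m − M = 4.34 − (-3.3) = 7.64.
d = 10^((m−M)/5 + 1) = 10^2.528 = 337.29 pc.
p = 1/d = 1/337.29 = 0.0029648 arcsec = 2.9648 mas.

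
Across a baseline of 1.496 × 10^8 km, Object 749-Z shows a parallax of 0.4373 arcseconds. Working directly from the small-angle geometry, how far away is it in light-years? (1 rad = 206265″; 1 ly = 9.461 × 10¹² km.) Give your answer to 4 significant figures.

7.458 ly

θ = 0.4373″ = 0.4373/206265 = 2.1201 × 10^-6 rad.
d = B/θ = (1.496 × 10^8) / (2.1201 × 10^-6) = 7.0563 × 10^13 km = (7.0563 × 10^13) / (9.461 × 10^12) ly = 7.4583 ly.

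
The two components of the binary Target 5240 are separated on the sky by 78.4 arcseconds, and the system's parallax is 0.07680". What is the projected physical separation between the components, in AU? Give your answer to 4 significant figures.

1021 AU

d = 1/p = 1/0.07680″ = 13.021 pc.
At distance d (pc), an angle of θ arcsec spans θ·d AU: s = 78.4 × 13.021 = 1020.8 AU.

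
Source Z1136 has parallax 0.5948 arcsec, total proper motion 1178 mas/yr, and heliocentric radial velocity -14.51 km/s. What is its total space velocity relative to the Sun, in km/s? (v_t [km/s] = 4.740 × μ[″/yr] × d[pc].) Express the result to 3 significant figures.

17.3 km/s

d = 1/p = 1/0.5948″ = 1.6812 pc.
μ = 1178 mas/yr = 1.178 ″/yr.
v_t = 4.740 μ d = 4.740 × 1.178 × 1.6812 = 9.3874 km/s.
v = √(v_r² + v_t²) = √((-14.51)² + 9.3874²) = √298.663 = 17.282 km/s.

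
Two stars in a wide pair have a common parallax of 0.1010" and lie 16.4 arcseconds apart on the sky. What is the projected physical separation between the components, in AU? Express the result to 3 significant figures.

162 AU

d = 1/p = 1/0.1010″ = 9.901 pc.
At distance d (pc), an angle of θ arcsec spans θ·d AU: s = 16.4 × 9.901 = 162.38 AU.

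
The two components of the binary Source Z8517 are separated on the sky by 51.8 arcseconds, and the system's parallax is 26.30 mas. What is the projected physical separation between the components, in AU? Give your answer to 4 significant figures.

d = 1/p = 1/0.02630″ = 38.023 pc.
At distance d (pc), an angle of θ arcsec spans θ·d AU: s = 51.8 × 38.023 = 1969.6 AU.

1970 AU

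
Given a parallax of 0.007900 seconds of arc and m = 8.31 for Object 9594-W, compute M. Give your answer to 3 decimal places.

M = 2.798

d = 1/p = 1/0.007900″ = 126.58 pc.
m − M = 5 log₁₀(126.58) − 5 = 10.5118 − 5 = 5.5118.
M = m − (m − M) = 8.31 − 5.5118 = 2.798.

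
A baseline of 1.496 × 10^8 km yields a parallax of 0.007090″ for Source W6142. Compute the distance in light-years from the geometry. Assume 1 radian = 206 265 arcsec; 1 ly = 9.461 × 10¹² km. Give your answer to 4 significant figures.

θ = 0.007090″ = 0.007090/206265 = 3.4373 × 10^-8 rad.
d = B/θ = (1.496 × 10^8) / (3.4373 × 10^-8) = 4.3523 × 10^15 km = (4.3523 × 10^15) / (9.461 × 10^12) ly = 460.03 ly.

460.0 ly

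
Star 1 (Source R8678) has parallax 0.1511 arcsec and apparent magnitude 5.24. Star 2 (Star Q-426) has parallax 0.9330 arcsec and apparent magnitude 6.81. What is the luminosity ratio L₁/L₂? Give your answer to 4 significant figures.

d₁ = 1/p₁ = 1/0.1511″ = 6.6181 pc; d₂ = 1/p₂ = 1/0.9330″ = 1.0718 pc.
M₁ = m₁ − 5 log₁₀ d₁ + 5 = 5.24 − 4.1037 + 5 = 6.1363.
M₂ = 6.81 − 0.1506 + 5 = 11.6594.
L₁/L₂ = 10^(0.4(M₂ − M₁)) = 10^(0.4 × 5.5231) = 10^2.20924 = 161.9.

L₁/L₂ = 161.9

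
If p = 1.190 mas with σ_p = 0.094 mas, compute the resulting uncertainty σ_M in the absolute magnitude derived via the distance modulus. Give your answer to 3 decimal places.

M = m − 5 log₁₀ d + 5 = m + 5 log₁₀ p + 5, so ∂M/∂p = 5/(p ln 10).
σ_M = (5/ln 10) · (σ_p/p) = 2.1715 × 0.094/1.190 = 2.1715 × 0.078992 = 0.17153.

σ_M = 0.172 mag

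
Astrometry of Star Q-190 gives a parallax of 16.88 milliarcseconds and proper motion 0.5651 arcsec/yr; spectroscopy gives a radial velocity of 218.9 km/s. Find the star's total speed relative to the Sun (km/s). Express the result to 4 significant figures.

d = 1/p = 1/0.01688″ = 59.242 pc.
v_t = 4.740 μ d = 4.740 × 0.5651 × 59.242 = 158.68 km/s.
v = √(v_r² + v_t²) = √(218.9² + 158.68²) = √73096.6 = 270.36 km/s.

270.4 km/s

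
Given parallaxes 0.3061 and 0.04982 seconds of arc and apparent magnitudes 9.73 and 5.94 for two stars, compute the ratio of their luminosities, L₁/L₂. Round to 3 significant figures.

d₁ = 1/p₁ = 1/0.3061″ = 3.2669 pc; d₂ = 1/p₂ = 1/0.04982″ = 20.072 pc.
M₁ = m₁ − 5 log₁₀ d₁ + 5 = 9.73 − 2.5707 + 5 = 12.1593.
M₂ = 5.94 − 6.5130 + 5 = 4.4270.
L₁/L₂ = 10^(0.4(M₂ − M₁)) = 10^(0.4 × (-7.7323)) = 10^(-3.09292) = 0.00080738.

L₁/L₂ = 0.000807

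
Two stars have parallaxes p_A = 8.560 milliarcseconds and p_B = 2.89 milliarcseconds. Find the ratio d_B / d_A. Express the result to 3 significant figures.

Since d = 1/p, d_B/d_A = p_A/p_B.
= 8.560 / 2.89 = 2.9619.

2.96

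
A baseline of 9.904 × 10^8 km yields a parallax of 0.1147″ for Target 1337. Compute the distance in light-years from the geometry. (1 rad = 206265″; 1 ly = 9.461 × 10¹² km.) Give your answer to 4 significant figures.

188.3 ly

θ = 0.1147″ = 0.1147/206265 = 5.5608 × 10^-7 rad.
d = B/θ = (9.904 × 10^8) / (5.5608 × 10^-7) = 1.7810 × 10^15 km = (1.7810 × 10^15) / (9.461 × 10^12) ly = 188.25 ly.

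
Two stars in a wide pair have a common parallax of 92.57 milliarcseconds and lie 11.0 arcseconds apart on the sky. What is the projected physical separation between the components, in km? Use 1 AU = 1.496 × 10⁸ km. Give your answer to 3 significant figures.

1.78 × 10^10 km

d = 1/p = 1/0.09257″ = 10.803 pc.
At distance d (pc), an angle of θ arcsec spans θ·d AU: s = 11.0 × 10.803 = 118.83 AU.
= 118.83 × 1.496 × 10⁸ km = 1.7777 × 10^10 km.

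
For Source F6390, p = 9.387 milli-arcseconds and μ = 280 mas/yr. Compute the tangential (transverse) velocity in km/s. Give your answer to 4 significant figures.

141.4 km/s

d = 1/p = 1/0.009387″ = 106.53 pc.
μ = 280 mas/yr = 0.280 ″/yr.
v_t = 4.74 × μ × d = 4.74 × 0.280 × 106.53 = 141.39 km/s.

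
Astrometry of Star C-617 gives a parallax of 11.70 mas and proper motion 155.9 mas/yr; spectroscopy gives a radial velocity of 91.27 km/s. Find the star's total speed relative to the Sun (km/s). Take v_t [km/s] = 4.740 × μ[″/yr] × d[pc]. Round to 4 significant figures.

111.0 km/s

d = 1/p = 1/0.01170″ = 85.47 pc.
μ = 155.9 mas/yr = 0.1559 ″/yr.
v_t = 4.740 μ d = 4.740 × 0.1559 × 85.47 = 63.159 km/s.
v = √(v_r² + v_t²) = √(91.27² + 63.159²) = √12319.3 = 110.99 km/s.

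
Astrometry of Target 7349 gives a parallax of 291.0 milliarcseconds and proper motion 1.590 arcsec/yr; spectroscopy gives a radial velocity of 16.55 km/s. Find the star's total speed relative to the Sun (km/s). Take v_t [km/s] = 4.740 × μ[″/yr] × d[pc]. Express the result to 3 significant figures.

d = 1/p = 1/0.2910″ = 3.4364 pc.
v_t = 4.740 μ d = 4.740 × 1.590 × 3.4364 = 25.899 km/s.
v = √(v_r² + v_t²) = √(16.55² + 25.899²) = √944.661 = 30.735 km/s.

30.7 km/s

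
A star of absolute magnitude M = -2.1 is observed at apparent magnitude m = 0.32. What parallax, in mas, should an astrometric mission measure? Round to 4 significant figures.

m − M = 0.32 − (-2.1) = 2.42.
d = 10^((m−M)/5 + 1) = 10^1.484 = 30.479 pc.
p = 1/d = 1/30.479 = 0.032809 arcsec = 32.809 mas.

32.81 mas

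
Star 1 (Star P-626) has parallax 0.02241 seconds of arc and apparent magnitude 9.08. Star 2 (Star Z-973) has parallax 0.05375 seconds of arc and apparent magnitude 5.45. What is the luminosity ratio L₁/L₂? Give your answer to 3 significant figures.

d₁ = 1/p₁ = 1/0.02241″ = 44.623 pc; d₂ = 1/p₂ = 1/0.05375″ = 18.605 pc.
M₁ = m₁ − 5 log₁₀ d₁ + 5 = 9.08 − 8.2478 + 5 = 5.8322.
M₂ = 5.45 − 6.3481 + 5 = 4.1019.
L₁/L₂ = 10^(0.4(M₂ − M₁)) = 10^(0.4 × (-1.7303)) = 10^(-0.69212) = 0.20318.

L₁/L₂ = 0.203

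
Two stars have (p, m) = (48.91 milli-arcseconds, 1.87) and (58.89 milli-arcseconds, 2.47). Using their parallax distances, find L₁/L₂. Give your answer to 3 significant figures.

d₁ = 1/p₁ = 1/0.04891″ = 20.446 pc; d₂ = 1/p₂ = 1/0.05889″ = 16.981 pc.
M₁ = m₁ − 5 log₁₀ d₁ + 5 = 1.87 − 6.5530 + 5 = 0.3170.
M₂ = 2.47 − 6.1498 + 5 = 1.3202.
L₁/L₂ = 10^(0.4(M₂ − M₁)) = 10^(0.4 × 1.0032) = 10^0.40128 = 2.5193.

L₁/L₂ = 2.52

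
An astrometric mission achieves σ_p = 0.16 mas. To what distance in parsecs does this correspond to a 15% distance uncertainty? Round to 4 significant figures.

σ_d/d = σ_p/p, so the condition is σ_p/p ≤ 0.15, i.e. p ≥ σ_p/0.15.
p_min = 0.16/0.15 = 1.0667 mas = 0.0010667 arcsec.
d_max = 1/p_min = 1/0.0010667 = 937.47 pc.

937.5 pc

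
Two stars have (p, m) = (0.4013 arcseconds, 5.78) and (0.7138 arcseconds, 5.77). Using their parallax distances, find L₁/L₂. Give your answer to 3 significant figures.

L₁/L₂ = 3.13

d₁ = 1/p₁ = 1/0.4013″ = 2.4919 pc; d₂ = 1/p₂ = 1/0.7138″ = 1.401 pc.
M₁ = m₁ − 5 log₁₀ d₁ + 5 = 5.78 − 1.9827 + 5 = 8.7973.
M₂ = 5.77 − 0.7322 + 5 = 10.0378.
L₁/L₂ = 10^(0.4(M₂ − M₁)) = 10^(0.4 × 1.2405) = 10^0.49620 = 3.1347.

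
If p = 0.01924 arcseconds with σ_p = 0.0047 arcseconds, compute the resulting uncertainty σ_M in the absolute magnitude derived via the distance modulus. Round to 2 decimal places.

M = m − 5 log₁₀ d + 5 = m + 5 log₁₀ p + 5, so ∂M/∂p = 5/(p ln 10).
σ_M = (5/ln 10) · (σ_p/p) = 2.1715 × 0.0047/0.01924 = 2.1715 × 0.24428 = 0.53045.

σ_M = 0.53 mag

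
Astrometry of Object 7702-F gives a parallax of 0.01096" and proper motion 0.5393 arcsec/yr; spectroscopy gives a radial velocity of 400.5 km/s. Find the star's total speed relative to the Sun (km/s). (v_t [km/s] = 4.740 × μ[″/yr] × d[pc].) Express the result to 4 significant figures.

d = 1/p = 1/0.01096″ = 91.241 pc.
v_t = 4.740 μ d = 4.740 × 0.5393 × 91.241 = 233.24 km/s.
v = √(v_r² + v_t²) = √(400.5² + 233.24²) = √214801 = 463.47 km/s.

463.5 km/s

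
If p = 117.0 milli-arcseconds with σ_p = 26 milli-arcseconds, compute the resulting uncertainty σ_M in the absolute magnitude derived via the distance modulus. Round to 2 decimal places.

M = m − 5 log₁₀ d + 5 = m + 5 log₁₀ p + 5, so ∂M/∂p = 5/(p ln 10).
σ_M = (5/ln 10) · (σ_p/p) = 2.1715 × 26/117.0 = 2.1715 × 0.22222 = 0.48255.

σ_M = 0.48 mag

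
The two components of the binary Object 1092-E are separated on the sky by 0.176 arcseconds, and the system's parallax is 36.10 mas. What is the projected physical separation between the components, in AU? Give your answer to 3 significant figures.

4.88 AU

d = 1/p = 1/0.03610″ = 27.701 pc.
At distance d (pc), an angle of θ arcsec spans θ·d AU: s = 0.176 × 27.701 = 4.8754 AU.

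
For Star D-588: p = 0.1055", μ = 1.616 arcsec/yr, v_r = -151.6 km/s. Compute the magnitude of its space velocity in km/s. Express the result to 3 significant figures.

168 km/s

d = 1/p = 1/0.1055″ = 9.4787 pc.
v_t = 4.740 μ d = 4.740 × 1.616 × 9.4787 = 72.605 km/s.
v = √(v_r² + v_t²) = √((-151.6)² + 72.605²) = √28254 = 168.09 km/s.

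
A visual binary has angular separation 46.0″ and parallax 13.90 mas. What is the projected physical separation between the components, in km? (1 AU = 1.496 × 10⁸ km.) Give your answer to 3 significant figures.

d = 1/p = 1/0.01390″ = 71.942 pc.
At distance d (pc), an angle of θ arcsec spans θ·d AU: s = 46.0 × 71.942 = 3309.3 AU.
= 3309.3 × 1.496 × 10⁸ km = 4.9507 × 10^11 km.

4.95 × 10^11 km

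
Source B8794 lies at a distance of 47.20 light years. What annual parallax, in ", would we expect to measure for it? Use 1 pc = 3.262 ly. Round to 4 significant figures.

d = 47.20 ly ÷ 3.262 = 14.47 pc.
p = 1/d = 1/14.47 = 0.069109 arcsec.

0.06911 "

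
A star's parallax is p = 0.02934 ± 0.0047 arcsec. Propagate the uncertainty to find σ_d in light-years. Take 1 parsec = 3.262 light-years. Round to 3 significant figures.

17.8 ly

d = 1/p, so σ_d = σ_p / p².
σ_d = 0.00470 / (0.02934)² = 0.00470 / 0.00086084 = 5.4598 pc = 5.4598 × 3.262 ly = 17.81 ly.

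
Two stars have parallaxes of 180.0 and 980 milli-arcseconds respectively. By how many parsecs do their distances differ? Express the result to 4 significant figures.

d_A = 1/0.1800″ = 5.5556 pc; d_B = 1/0.9800″ = 1.0204 pc.
|d_B − d_A| = |1.0204 − 5.5556| = 4.5352 pc.

4.535 pc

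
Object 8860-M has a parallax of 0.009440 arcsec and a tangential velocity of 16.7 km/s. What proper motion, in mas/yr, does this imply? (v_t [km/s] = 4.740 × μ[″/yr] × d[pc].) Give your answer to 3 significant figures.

33.3 mas/yr

d = 1/p = 1/0.009440″ = 105.93 pc.
μ = v_t / (4.74 d) = 16.7 / (4.74 × 105.93) = 16.7 / 502.11 = 0.03326 ″/yr = 33.26 mas/yr.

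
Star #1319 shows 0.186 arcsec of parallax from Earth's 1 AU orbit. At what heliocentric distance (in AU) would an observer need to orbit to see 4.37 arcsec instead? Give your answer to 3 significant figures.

Parallax scales linearly with baseline: p ∝ B, so B = p_target / p_Earth × 1 AU.
B = 4.37 / 0.186 = 23.495 AU.

23.5 AU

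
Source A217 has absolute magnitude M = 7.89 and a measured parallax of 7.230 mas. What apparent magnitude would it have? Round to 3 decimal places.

m = 13.594

d = 1/p = 1/0.007230″ = 138.31 pc.
m − M = 5 log₁₀ d − 5 = 5 log₁₀(138.31) − 5 = 10.7043 − 5 = 5.7043.
m = M + (m − M) = 7.89 + 5.7043 = 13.594.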